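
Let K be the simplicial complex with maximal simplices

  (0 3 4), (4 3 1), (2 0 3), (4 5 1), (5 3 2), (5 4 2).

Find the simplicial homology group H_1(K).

H_1 = Z.

We work with the vertex ordering 0 < 1 < 2 < 3 < 4 < 5. The simplices of K, each written with vertices in increasing order, are:

  0-simplices (6): [0], [1], [2], [3], [4], [5]
  1-simplices (12): [0,2], [0,3], [0,4], [1,3], [1,4], [1,5], [2,3], [2,4], [2,5], [3,4], [3,5], [4,5]
  2-simplices (6): [0,2,3], [0,3,4], [1,3,4], [1,4,5], [2,3,5], [2,4,5]

so the chain groups are C_0 ≅ Z^6, C_1 ≅ Z^12, C_2 ≅ Z^6.

The boundary map ∂_1: C_1 → C_0 sends each edge [p,q] (with p < q) to q − p. For instance
  ∂[2,5] = [5] − [2].
As a 6×12 matrix over Z this has rank 5, with invariant factors (1,1,1,1,1).

The boundary map ∂_2: C_2 → C_1 sends each 2-simplex [p,q,r] to [q,r] − [p,r] + [p,q]. For instance
  ∂[2,3,5] = [3,5] − [2,5] + [2,3],
  ∂[1,4,5] = [4,5] − [1,5] + [1,4].
As a 12×6 matrix over Z this has rank 6, with invariant factors (1,1,1,1,1,1).

From H_k ≅ ker(∂_k) / im(∂_{k+1}) we obtain:

  H_1: rank ker ∂_1 − rank ∂_2 = (12 − 5) − 6 = 1, and the invariant factors of ∂_2 are all 1, so H_1 ≅ Z.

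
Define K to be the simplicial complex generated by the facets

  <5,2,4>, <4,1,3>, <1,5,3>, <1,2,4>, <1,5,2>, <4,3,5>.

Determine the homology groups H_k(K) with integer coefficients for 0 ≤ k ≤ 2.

Order the vertices as 1 < 2 < 3 < 4 < 5. Listing each simplex with vertices in this order, K has dimension 2 with simplices:

  0-simplices (5): [1], [2], [3], [4], [5]
  1-simplices (9): [1,2], [1,3], [1,4], [1,5], [2,4], [2,5], [3,4], [3,5], [4,5]
  2-simplices (6): [1,2,4], [1,2,5], [1,3,4], [1,3,5], [2,4,5], [3,4,5]

so the chain groups are C_0 ≅ Z^5, C_1 ≅ Z^9, C_2 ≅ Z^6.

∂_1: C_1 → C_0 maps an edge to its endpoints' difference, ∂[p,q] = q − p. For instance
  ∂[2,5] = [5] − [2].
The resulting 5×9 matrix has rank 4, and its Smith normal form has invariant factors (1,1,1,1).

The boundary map ∂_2: C_2 → C_1 maps a triangle to the signed sum of its edges. For instance
  ∂[2,4,5] = [4,5] − [2,5] + [2,4],
  ∂[3,4,5] = [4,5] − [3,5] + [3,4].
As a 9×6 matrix over Z this has rank 5, with invariant factors (1,1,1,1,1).

Computing H_k = (kernel of ∂_k) / (image of ∂_{k+1}):

  H_0: rank C_0 − rank ∂_1 = 5 − 4 = 1, and the invariant factors of ∂_1 are all 1, so H_0 = Z.
  H_1: rank ker ∂_1 − rank ∂_2 = (9 − 4) − 5 = 0, and the invariant factors of ∂_2 are all 1, so H_1 = 0.
  H_2: rank ker ∂_2 − rank ∂_3 = (6 − 5) − 0 = 1, and there is no ∂_3, so H_2 = Z.

H_0 = Z,  H_1 = 0,  H_2 = Z.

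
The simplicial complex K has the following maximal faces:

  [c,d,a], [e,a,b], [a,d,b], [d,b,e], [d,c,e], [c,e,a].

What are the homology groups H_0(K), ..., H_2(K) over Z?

H_0 ≅ Z,  H_1 = 0,  H_2 ≅ Z.

Fix the vertex order a < b < c < d < e and write every simplex with vertices in increasing order. Then dim K = 2 and the simplices of K are:

  0-simplices (5): a, b, c, d, e
  1-simplices (9): ab, ac, ad, ae, bd, be, cd, ce, de
  2-simplices (6): abd, abe, acd, ace, bde, cde

giving chain groups C_0 ≅ Z^5, C_1 ≅ Z^9, C_2 ≅ Z^6.

∂_1: C_1 → C_0 is given by ∂[p,q] = [q] − [p].
The 5×9 boundary matrix has rank 4 and Smith normal form diag(1,1,1,1).

Boundary ∂_2: C_2 → C_1 acts by ∂[p,q,r] = [q,r] − [p,r] + [p,q]. For instance
  ∂acd = cd − ad + ac,
  ∂bde = de − be + bd.
The resulting 9×6 matrix has rank 5, and its Smith normal form has invariant factors (1,1,1,1,1).

From H_k ≅ ker(∂_k) / im(∂_{k+1}) we obtain:

  H_0: rank C_0 − rank ∂_1 = 5 − 4 = 1, and the invariant factors of ∂_1 are all 1, so H_0 = Z.
  H_1: rank ker ∂_1 − rank ∂_2 = (9 − 4) − 5 = 0, and the invariant factors of ∂_2 are all 1, so H_1 = 0.
  H_2: rank ker ∂_2 − rank ∂_3 = (6 − 5) − 0 = 1, and there is no ∂_3, so H_2 = Z.

As a check, the Euler characteristic is 5 − 9 + 6 = 2, which agrees with 1 − 0 + 1 = 2.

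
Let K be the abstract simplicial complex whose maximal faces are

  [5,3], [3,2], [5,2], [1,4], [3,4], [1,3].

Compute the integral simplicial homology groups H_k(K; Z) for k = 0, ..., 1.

H_0 = Z,  H_1 = Z^2.

Fix the vertex order 1 < 2 < 3 < 4 < 5 and write every simplex with vertices in increasing order. Then dim K = 1 and the simplices of K are:

  0-simplices (5): [1], [2], [3], [4], [5]
  1-simplices (6): [1,3], [1,4], [2,3], [2,5], [3,4], [3,5]

so the chain groups are C_0 ≅ Z^5, C_1 ≅ Z^6.

Boundary ∂_1: C_1 → C_0 sends each edge [p,q] (with p < q) to q − p. For instance
  ∂[2,5] = [5] − [2].
As a 5×6 matrix over Z this has rank 4, with invariant factors (1,1,1,1).

Computing H_k = (kernel of ∂_k) / (image of ∂_{k+1}):

  H_0: rank C_0 − rank ∂_1 = 5 − 4 = 1, and the invariant factors of ∂_1 are all 1, so H_0 ≅ Z.
  H_1: rank ker ∂_1 − rank ∂_2 = (6 − 4) − 0 = 2, and there is no ∂_2, so H_1 ≅ Z^2.

As a check, the Euler characteristic is 5 − 6 = -1, which agrees with 1 − 2 = -1.
(K is a triangulation of a wedge of 2 circles.)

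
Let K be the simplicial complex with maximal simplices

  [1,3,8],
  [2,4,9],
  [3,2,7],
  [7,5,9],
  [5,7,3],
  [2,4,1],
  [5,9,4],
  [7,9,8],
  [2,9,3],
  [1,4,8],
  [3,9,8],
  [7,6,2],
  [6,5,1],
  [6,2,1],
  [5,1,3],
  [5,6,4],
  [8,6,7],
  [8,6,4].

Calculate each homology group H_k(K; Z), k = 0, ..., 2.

Take the total order 1 < 2 < 3 < 4 < 5 < 6 < 7 < 8 < 9 on the vertex set. Then K (dimension 2) consists of the simplices:

  0-simplices (9): [1], [2], [3], [4], [5], [6], [7], [8], [9]
  1-simplices (27): (27 of them)
  2-simplices (18): [1,2,4], [1,2,6], [1,3,5], [1,3,8], [1,4,8], [1,5,6], [2,3,7], [2,3,9], [2,4,9], [2,6,7], [3,5,7], [3,8,9], [4,5,6], [4,5,9], [4,6,8], [5,7,9], [6,7,8], [7,8,9]

Hence C_0 ≅ Z^9, C_1 ≅ Z^27, C_2 ≅ Z^18.

Boundary ∂_1: C_1 → C_0 sends each edge [p,q] (with p < q) to q − p.
The 9×27 boundary matrix has rank 8 and Smith normal form diag(1,1,1,1,1,1,1,1).

∂_2: C_2 → C_1 maps a triangle to the signed sum of its edges. For instance
  ∂[6,7,8] = [7,8] − [6,8] + [6,7],
  ∂[3,8,9] = [8,9] − [3,9] + [3,8].
The resulting 27×18 matrix has rank 18, and its Smith normal form has invariant factors (1,1,1,1,1,1,1,1,1,1,1,1,1,1,1,1,1,2).

Reading off H_k = ker ∂_k / im ∂_{k+1}:

  H_0: rank C_0 − rank ∂_1 = 9 − 8 = 1, and the invariant factors of ∂_1 are all 1, so H_0 = Z.
  H_1: rank ker ∂_1 − rank ∂_2 = (27 − 8) − 18 = 1, and ∂_2 has invariant factor 2 > 1, so H_1 = Z ⊕ Z/2Z.
  H_2: rank ker ∂_2 − rank ∂_3 = (18 − 18) − 0 = 0, and there is no ∂_3, so H_2 = 0.

(K is a triangulation of the Klein bottle.)

H_0 = Z,  H_1 = Z ⊕ Z/2Z,  H_2 = 0.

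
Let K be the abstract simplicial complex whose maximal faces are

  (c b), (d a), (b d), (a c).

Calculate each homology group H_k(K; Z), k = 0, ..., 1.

H_0 ≅ Z,  H_1 ≅ Z.

K has 4 vertices, 4 edges.
rank ∂_0 = 0, rank ∂_1 = 3 ⇒ b_0 = 4 − 0 − 3 = 1; all invariant factors of ∂_1 are 1 so no torsion. So H_0 = Z.
rank ∂_1 = 3, rank ∂_2 = 0 ⇒ b_1 = 4 − 3 − 0 = 1. So H_1 = Z.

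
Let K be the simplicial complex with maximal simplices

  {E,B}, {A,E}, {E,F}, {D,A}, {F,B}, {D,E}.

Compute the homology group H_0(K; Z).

We work with the vertex ordering A < B < D < E < F. The simplices of K, each written with vertices in increasing order, are:

  0-simplices (5): A, B, D, E, F
  1-simplices (6): AD, AE, BE, BF, DE, EF

so the chain groups are C_0 ≅ Z^5, C_1 ≅ Z^6.

Boundary ∂_1: C_1 → C_0 is given by ∂[p,q] = [q] − [p]. For instance
  ∂DE = E − D.
As a 5×6 matrix over Z this has rank 4, with invariant factors (1,1,1,1).

Computing H_k = (kernel of ∂_k) / (image of ∂_{k+1}):

  H_0: rank C_0 − rank ∂_1 = 5 − 4 = 1, and the invariant factors of ∂_1 are all 1, so H_0 = Z.

(K is a triangulation of a wedge of 2 circles.)

H_0 = Z.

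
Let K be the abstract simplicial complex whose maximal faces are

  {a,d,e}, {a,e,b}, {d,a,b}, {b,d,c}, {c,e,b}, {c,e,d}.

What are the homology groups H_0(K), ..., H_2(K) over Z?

H_0 = Z,  H_1 = 0,  H_2 = Z.

Take the total order a < b < c < d < e on the vertex set. Then K (dimension 2) consists of the simplices:

  0-simplices (5): a, b, c, d, e
  1-simplices (9): ab, ad, ae, bc, bd, be, cd, ce, de
  2-simplices (6): abd, abe, ade, bcd, bce, cde

giving chain groups C_0 ≅ Z^5, C_1 ≅ Z^9, C_2 ≅ Z^6.

∂_1: C_1 → C_0 sends each edge [p,q] (with p < q) to q − p. For instance
  ∂ab = b − a.
This gives a 5×9 integer matrix of rank 4; reducing to Smith normal form yields diagonal entries (1,1,1,1).

Boundary ∂_2: C_2 → C_1 acts by ∂[p,q,r] = [q,r] − [p,r] + [p,q]. For instance
  ∂bcd = cd − bd + bc,
  ∂ade = de − ae + ad.
This gives a 9×6 integer matrix of rank 5; reducing to Smith normal form yields diagonal entries (1,1,1,1,1).

Now H_k = ker ∂_k / im ∂_{k+1}, so:

  H_0: rank C_0 − rank ∂_1 = 5 − 4 = 1, and the invariant factors of ∂_1 are all 1, so H_0 ≅ Z.
  H_1: rank ker ∂_1 − rank ∂_2 = (9 − 4) − 5 = 0, and the invariant factors of ∂_2 are all 1, so H_1 ≅ 0.
  H_2: rank ker ∂_2 − rank ∂_3 = (6 − 5) − 0 = 1, and there is no ∂_3, so H_2 ≅ Z.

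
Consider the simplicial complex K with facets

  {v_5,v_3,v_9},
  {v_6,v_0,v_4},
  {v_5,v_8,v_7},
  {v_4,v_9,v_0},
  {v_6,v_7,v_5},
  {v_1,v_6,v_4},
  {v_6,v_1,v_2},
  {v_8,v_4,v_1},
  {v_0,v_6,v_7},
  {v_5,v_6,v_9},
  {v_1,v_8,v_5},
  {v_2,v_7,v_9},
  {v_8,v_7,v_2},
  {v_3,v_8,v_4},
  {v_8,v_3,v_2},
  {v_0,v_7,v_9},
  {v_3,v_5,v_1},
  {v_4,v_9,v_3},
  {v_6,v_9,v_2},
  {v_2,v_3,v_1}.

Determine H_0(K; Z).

We work with the vertex ordering v_0 < v_1 < v_2 < v_3 < v_4 < v_5 < v_6 < v_7 < v_8 < v_9. The simplices of K, each written with vertices in increasing order, are:

  0-simplices (10): [v_0], [v_1], [v_2], [v_3], [v_4], [v_5], [v_6], [v_7], [v_8], [v_9]
  1-simplices (30): (30 of them)
  2-simplices (20): (20 of them)

Hence C_0 ≅ Z^10, C_1 ≅ Z^30, C_2 ≅ Z^20.

Boundary ∂_1: C_1 → C_0 sends each edge [p,q] (with p < q) to q − p. For instance
  ∂[v_2,v_3] = [v_3] − [v_2].
This gives a 10×30 integer matrix of rank 9; reducing to Smith normal form yields diagonal entries (1,1,1,1,1,1,1,1,1).

The boundary map ∂_2: C_2 → C_1 sends each 2-simplex [p,q,r] to [q,r] − [p,r] + [p,q]. For instance
  ∂[v_5,v_7,v_8] = [v_7,v_8] − [v_5,v_8] + [v_5,v_7],
  ∂[v_0,v_6,v_7] = [v_6,v_7] − [v_0,v_7] + [v_0,v_6].
The resulting 30×20 matrix has rank 20, and its Smith normal form has invariant factors (1,1,1,1,1,1,1,1,1,1,1,1,1,1,1,1,1,1,1,2).

Now H_k = ker ∂_k / im ∂_{k+1}, so:

  H_0: rank C_0 − rank ∂_1 = 10 − 9 = 1, and the invariant factors of ∂_1 are all 1, so H_0 = Z.

H_0 = Z.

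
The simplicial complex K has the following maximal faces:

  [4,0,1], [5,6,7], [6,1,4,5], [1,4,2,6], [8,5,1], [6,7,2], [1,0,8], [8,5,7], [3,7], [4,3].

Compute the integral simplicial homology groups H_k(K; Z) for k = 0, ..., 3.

H_0 = Z,  H_1 = Z,  H_2 = 0,  H_3 = 0.

Take the total order 0 < 1 < 2 < 3 < 4 < 5 < 6 < 7 < 8 on the vertex set. Then K (dimension 3) consists of the simplices:

  0-simplices (9): [0], [1], [2], [3], [4], [5], [6], [7], [8]
  1-simplices (20): [0,1], [0,4], [0,8], [1,2], [1,4], [1,5], [1,6], [1,8], [2,4], [2,6], [2,7], [3,4], [3,7], [4,5], [4,6], [5,6], [5,7], [5,8], [6,7], [7,8]
  2-simplices (13): [0,1,4], [0,1,8], [1,2,4], [1,2,6], [1,4,5], [1,4,6], [1,5,6], [1,5,8], [2,4,6], [2,6,7], [4,5,6], [5,6,7], [5,7,8]
  3-simplices (2): [1,2,4,6], [1,4,5,6]

Hence C_0 ≅ Z^9, C_1 ≅ Z^20, C_2 ≅ Z^13, C_3 ≅ Z^2.

The boundary map ∂_1: C_1 → C_0 is given by ∂[p,q] = [q] − [p]. For instance
  ∂[4,6] = [6] − [4].
As a 9×20 matrix over Z this has rank 8, with invariant factors (1,1,1,1,1,1,1,1).

∂_2: C_2 → C_1 sends each 2-simplex [p,q,r] to [q,r] − [p,r] + [p,q]. For instance
  ∂[5,7,8] = [7,8] − [5,8] + [5,7],
  ∂[1,2,4] = [2,4] − [1,4] + [1,2].
As a 20×13 matrix over Z this has rank 11, with invariant factors (1,1,1,1,1,1,1,1,1,1,1).

Boundary ∂_3: C_3 → C_2 sends each 3-simplex σ to the alternating sum Σ_i (−1)^i (σ with its i-th vertex removed). For instance
  ∂[1,4,5,6] = [4,5,6] − [1,5,6] + [1,4,6] − [1,4,5],
  ∂[1,2,4,6] = [2,4,6] − [1,4,6] + [1,2,6] − [1,2,4].
The resulting 13×2 matrix has rank 2, and its Smith normal form has invariant factors (1,1).

From H_k ≅ ker(∂_k) / im(∂_{k+1}) we obtain:

  H_0: rank C_0 − rank ∂_1 = 9 − 8 = 1, and the invariant factors of ∂_1 are all 1, so H_0 = Z.
  H_1: rank ker ∂_1 − rank ∂_2 = (20 − 8) − 11 = 1, and the invariant factors of ∂_2 are all 1, so H_1 = Z.
  H_2: rank ker ∂_2 − rank ∂_3 = (13 − 11) − 2 = 0, and the invariant factors of ∂_3 are all 1, so H_2 = 0.
  H_3: rank ker ∂_3 − rank ∂_4 = (2 − 2) − 0 = 0, and there is no ∂_4, so H_3 = 0.

As a check, the Euler characteristic is 9 − 20 + 13 − 2 = 0, which agrees with 1 − 1 + 0 − 0 = 0.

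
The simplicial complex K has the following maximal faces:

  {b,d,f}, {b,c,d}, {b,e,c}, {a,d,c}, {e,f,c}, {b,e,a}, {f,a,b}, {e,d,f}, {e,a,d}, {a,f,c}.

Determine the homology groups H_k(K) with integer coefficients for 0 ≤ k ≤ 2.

H_0 = Z,  H_1 = Z_2,  H_2 = 0.

Fix the vertex order a < b < c < d < e < f and write every simplex with vertices in increasing order. Then dim K = 2 and the simplices of K are:

  0-simplices (6): a, b, c, d, e, f
  1-simplices (15): ab, ac, ad, ae, af, bc, bd, be, bf, cd, ce, cf, de, df, ef
  2-simplices (10): abe, abf, acd, acf, ade, bcd, bce, bdf, cef, def

so the chain groups are C_0 ≅ Z^6, C_1 ≅ Z^15, C_2 ≅ Z^10.

The boundary map ∂_1: C_1 → C_0 is given by ∂[p,q] = [q] − [p]. For instance
  ∂bc = c − b.
This gives a 6×15 integer matrix of rank 5; reducing to Smith normal form yields diagonal entries (1,1,1,1,1).

The boundary map ∂_2: C_2 → C_1 acts by ∂[p,q,r] = [q,r] − [p,r] + [p,q]. For instance
  ∂abf = bf − af + ab,
  ∂acf = cf − af + ac.
The 15×10 boundary matrix has rank 10 and Smith normal form diag(1,1,1,1,1,1,1,1,1,2).

Now H_k = ker ∂_k / im ∂_{k+1}, so:

  H_0: rank C_0 − rank ∂_1 = 6 − 5 = 1, and the invariant factors of ∂_1 are all 1, so H_0 = Z.
  H_1: rank ker ∂_1 − rank ∂_2 = (15 − 5) − 10 = 0, and ∂_2 has invariant factor 2 > 1, so H_1 = Z_2.
  H_2: rank ker ∂_2 − rank ∂_3 = (10 − 10) − 0 = 0, and there is no ∂_3, so H_2 = 0.

(K is a triangulation of the real projective plane RP^2.)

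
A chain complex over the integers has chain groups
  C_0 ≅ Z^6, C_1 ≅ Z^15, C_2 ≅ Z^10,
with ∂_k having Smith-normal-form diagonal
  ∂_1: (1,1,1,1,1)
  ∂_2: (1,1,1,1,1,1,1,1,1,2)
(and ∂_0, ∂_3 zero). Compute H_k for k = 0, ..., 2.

H_0 ≅ Z,  H_1 ≅ Z/2,  H_2 = 0.

H_0: b_0 = 6 − 0 − 5 = 1; torsion from ∂_1 factors > 1: none. So H_0 ≅ Z.
H_1: b_1 = 15 − 5 − 10 = 0; torsion from ∂_2 factors > 1: [2]. So H_1 ≅ Z/2.
H_2: b_2 = 10 − 10 − 0 = 0; torsion from ∂_3 factors > 1: none. So H_2 ≅ 0.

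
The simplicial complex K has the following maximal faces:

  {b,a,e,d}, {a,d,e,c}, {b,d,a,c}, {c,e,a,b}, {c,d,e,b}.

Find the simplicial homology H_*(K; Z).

H_0 ≅ Z,  H_1 = 0,  H_2 = 0,  H_3 ≅ Z.

We work with the vertex ordering a < b < c < d < e. The simplices of K, each written with vertices in increasing order, are:

  0-simplices (5): a, b, c, d, e
  1-simplices (10): ab, ac, ad, ae, bc, bd, be, cd, ce, de
  2-simplices (10): abc, abd, abe, acd, ace, ade, bcd, bce, bde, cde
  3-simplices (5): abcd, abce, abde, acde, bcde

giving chain groups C_0 ≅ Z^5, C_1 ≅ Z^10, C_2 ≅ Z^10, C_3 ≅ Z^5.

The boundary map ∂_1: C_1 → C_0 maps an edge to its endpoints' difference, ∂[p,q] = q − p. For instance
  ∂be = e − b.
The 5×10 boundary matrix has rank 4 and Smith normal form diag(1,1,1,1).

Boundary ∂_2: C_2 → C_1 maps a triangle to the signed sum of its edges. For instance
  ∂ade = de − ae + ad,
  ∂bce = ce − be + bc.
The resulting 10×10 matrix has rank 6, and its Smith normal form has invariant factors (1,1,1,1,1,1).

∂_3: C_3 → C_2 sends each 3-simplex σ to the alternating sum Σ_i (−1)^i (σ with its i-th vertex removed). For instance
  ∂bcde = cde − bde + bce − bcd,
  ∂abde = bde − ade + abe − abd.
The resulting 10×5 matrix has rank 4, and its Smith normal form has invariant factors (1,1,1,1).

From H_k ≅ ker(∂_k) / im(∂_{k+1}) we obtain:

  H_0: rank C_0 − rank ∂_1 = 5 − 4 = 1, and the invariant factors of ∂_1 are all 1, so H_0 = Z.
  H_1: rank ker ∂_1 − rank ∂_2 = (10 − 4) − 6 = 0, and the invariant factors of ∂_2 are all 1, so H_1 = 0.
  H_2: rank ker ∂_2 − rank ∂_3 = (10 − 6) − 4 = 0, and the invariant factors of ∂_3 are all 1, so H_2 = 0.
  H_3: rank ker ∂_3 − rank ∂_4 = (5 − 4) − 0 = 1, and there is no ∂_4, so H_3 = Z.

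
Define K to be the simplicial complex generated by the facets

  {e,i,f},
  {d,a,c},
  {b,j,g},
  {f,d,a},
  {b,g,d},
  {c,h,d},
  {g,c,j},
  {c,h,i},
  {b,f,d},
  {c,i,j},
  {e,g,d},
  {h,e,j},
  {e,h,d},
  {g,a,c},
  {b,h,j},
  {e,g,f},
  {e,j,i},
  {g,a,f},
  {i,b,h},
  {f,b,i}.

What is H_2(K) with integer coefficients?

H_2 ≅ 0.

Fix the vertex order a < b < c < d < e < f < g < h < i < j and write every simplex with vertices in increasing order. Then dim K = 2 and the simplices of K are:

  0-simplices (10): a, b, c, d, e, f, g, h, i, j
  1-simplices (30): ac, ad, af, ag, bd, bf, bg, bh, bi, bj, cd, cg, ch, ci, cj, de, df, dg, dh, ef, eg, eh, ei, ej, fg, fi, gj, hi, hj, ij
  2-simplices (20): acd, acg, adf, afg, bdf, bdg, bfi, bgj, bhi, bhj, cdh, cgj, chi, cij, deg, deh, efg, efi, ehj, eij

giving chain groups C_0 ≅ Z^10, C_1 ≅ Z^30, C_2 ≅ Z^20.

Boundary ∂_1: C_1 → C_0 sends each edge [p,q] (with p < q) to q − p.
The 10×30 boundary matrix has rank 9 and Smith normal form diag(1,1,1,1,1,1,1,1,1).

Boundary ∂_2: C_2 → C_1 maps a triangle to the signed sum of its edges. For instance
  ∂acg = cg − ag + ac,
  ∂acd = cd − ad + ac.
This gives a 30×20 integer matrix of rank 20; reducing to Smith normal form yields diagonal entries (1,1,1,1,1,1,1,1,1,1,1,1,1,1,1,1,1,1,1,2).

From H_k ≅ ker(∂_k) / im(∂_{k+1}) we obtain:

  H_2: rank ker ∂_2 − rank ∂_3 = (20 − 20) − 0 = 0, and there is no ∂_3, so H_2 ≅ 0.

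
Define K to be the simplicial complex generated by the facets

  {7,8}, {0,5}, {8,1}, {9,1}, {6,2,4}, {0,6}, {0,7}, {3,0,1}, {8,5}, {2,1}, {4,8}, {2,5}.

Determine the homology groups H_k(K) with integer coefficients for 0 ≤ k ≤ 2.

Take the total order 0 < 1 < 2 < 3 < 4 < 5 < 6 < 7 < 8 < 9 on the vertex set. Then K (dimension 2) consists of the simplices:

  0-simplices (10): [0], [1], [2], [3], [4], [5], [6], [7], [8], [9]
  1-simplices (16): [0,1], [0,3], [0,5], [0,6], [0,7], [1,2], [1,3], [1,8], [1,9], [2,4], [2,5], [2,6], [4,6], [4,8], [5,8], [7,8]
  2-simplices (2): [0,1,3], [2,4,6]

Hence C_0 ≅ Z^10, C_1 ≅ Z^16, C_2 ≅ Z^2.

∂_1: C_1 → C_0 is given by ∂[p,q] = [q] − [p].
As a 10×16 matrix over Z this has rank 9, with invariant factors (1,1,1,1,1,1,1,1,1).

The boundary map ∂_2: C_2 → C_1 acts by ∂[p,q,r] = [q,r] − [p,r] + [p,q]. For instance
  ∂[2,4,6] = [4,6] − [2,6] + [2,4],
  ∂[0,1,3] = [1,3] − [0,3] + [0,1].
The resulting 16×2 matrix has rank 2, and its Smith normal form has invariant factors (1,1).

From H_k ≅ ker(∂_k) / im(∂_{k+1}) we obtain:

  H_0: rank C_0 − rank ∂_1 = 10 − 9 = 1, and the invariant factors of ∂_1 are all 1, so H_0 = Z.
  H_1: rank ker ∂_1 − rank ∂_2 = (16 − 9) − 2 = 5, and the invariant factors of ∂_2 are all 1, so H_1 = Z^5.
  H_2: rank ker ∂_2 − rank ∂_3 = (2 − 2) − 0 = 0, and there is no ∂_3, so H_2 = 0.

H_0 = Z,  H_1 = Z^5,  H_2 = 0.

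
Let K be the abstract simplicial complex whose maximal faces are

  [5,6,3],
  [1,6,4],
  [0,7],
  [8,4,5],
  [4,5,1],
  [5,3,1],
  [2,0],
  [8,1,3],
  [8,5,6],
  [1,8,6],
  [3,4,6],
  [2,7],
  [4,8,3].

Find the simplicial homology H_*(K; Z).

Order the vertices as 0 < 1 < 2 < 3 < 4 < 5 < 6 < 7 < 8. Listing each simplex with vertices in this order, K has dimension 2 with simplices:

  0-simplices (9): [0], [1], [2], [3], [4], [5], [6], [7], [8]
  1-simplices (18): [0,2], [0,7], [1,3], [1,4], [1,5], [1,6], [1,8], [2,7], [3,4], [3,5], [3,6], [3,8], [4,5], [4,6], [4,8], [5,6], [5,8], [6,8]
  2-simplices (10): [1,3,5], [1,3,8], [1,4,5], [1,4,6], [1,6,8], [3,4,6], [3,4,8], [3,5,6], [4,5,8], [5,6,8]

Hence C_0 ≅ Z^9, C_1 ≅ Z^18, C_2 ≅ Z^10.

Boundary ∂_1: C_1 → C_0 maps an edge to its endpoints' difference, ∂[p,q] = q − p.
This gives a 9×18 integer matrix of rank 7; reducing to Smith normal form yields diagonal entries (1,1,1,1,1,1,1).

The boundary map ∂_2: C_2 → C_1 maps a triangle to the signed sum of its edges. For instance
  ∂[1,4,6] = [4,6] − [1,6] + [1,4],
  ∂[1,4,5] = [4,5] − [1,5] + [1,4].
As a 18×10 matrix over Z this has rank 10, with invariant factors (1,1,1,1,1,1,1,1,1,2).

Computing H_k = (kernel of ∂_k) / (image of ∂_{k+1}):

  H_0: rank C_0 − rank ∂_1 = 9 − 7 = 2, and the invariant factors of ∂_1 are all 1, so H_0 ≅ Z^2.
  H_1: rank ker ∂_1 − rank ∂_2 = (18 − 7) − 10 = 1, and ∂_2 has invariant factor 2 > 1, so H_1 ≅ Z ⊕ Z_2.
  H_2: rank ker ∂_2 − rank ∂_3 = (10 − 10) − 0 = 0, and there is no ∂_3, so H_2 ≅ 0.

As a check, the Euler characteristic is 9 − 18 + 10 = 1, which agrees with 2 − 1 + 0 = 1.

H_0 = Z^2,  H_1 = Z ⊕ Z_2,  H_2 = 0.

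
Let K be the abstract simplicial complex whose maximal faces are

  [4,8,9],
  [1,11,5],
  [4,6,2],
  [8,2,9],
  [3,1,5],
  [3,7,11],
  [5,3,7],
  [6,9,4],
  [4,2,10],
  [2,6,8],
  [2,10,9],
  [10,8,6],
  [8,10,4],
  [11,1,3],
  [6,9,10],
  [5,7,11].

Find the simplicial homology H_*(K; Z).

H_0 = Z^2,  H_1 = Z/2Z,  H_2 = Z.

Order the vertices as 1 < 2 < 3 < 4 < 5 < 6 < 7 < 8 < 9 < 10 < 11. Listing each simplex with vertices in this order, K has dimension 2 with simplices:

  0-simplices (11): [1], [2], [3], [4], [5], [6], [7], [8], [9], [10], [11]
  1-simplices (24): (24 of them)
  2-simplices (16): [1,3,5], [1,3,11], [1,5,11], [2,4,6], [2,4,10], [2,6,8], [2,8,9], [2,9,10], [3,5,7], [3,7,11], [4,6,9], [4,8,9], [4,8,10], [5,7,11], [6,8,10], [6,9,10]

giving chain groups C_0 ≅ Z^11, C_1 ≅ Z^24, C_2 ≅ Z^16.

Boundary ∂_1: C_1 → C_0 sends each edge [p,q] (with p < q) to q − p.
As a 11×24 matrix over Z this has rank 9, with invariant factors (1,1,1,1,1,1,1,1,1).

Boundary ∂_2: C_2 → C_1 sends each 2-simplex [p,q,r] to [q,r] − [p,r] + [p,q]. For instance
  ∂[6,8,10] = [8,10] − [6,10] + [6,8],
  ∂[3,5,7] = [5,7] − [3,7] + [3,5].
The 24×16 boundary matrix has rank 15 and Smith normal form diag(1,1,1,1,1,1,1,1,1,1,1,1,1,1,2).

Computing H_k = (kernel of ∂_k) / (image of ∂_{k+1}):

  H_0: rank C_0 − rank ∂_1 = 11 − 9 = 2, and the invariant factors of ∂_1 are all 1, so H_0 ≅ Z^2.
  H_1: rank ker ∂_1 − rank ∂_2 = (24 − 9) − 15 = 0, and ∂_2 has invariant factor 2 > 1, so H_1 ≅ Z/2Z.
  H_2: rank ker ∂_2 − rank ∂_3 = (16 − 15) − 0 = 1, and there is no ∂_3, so H_2 ≅ Z.

As a check, the Euler characteristic is 11 − 24 + 16 = 3, which agrees with 2 − 0 + 1 = 3.
(K is a triangulation of the disjoint union of the real projective plane RP^2 and the 2-sphere S^2.)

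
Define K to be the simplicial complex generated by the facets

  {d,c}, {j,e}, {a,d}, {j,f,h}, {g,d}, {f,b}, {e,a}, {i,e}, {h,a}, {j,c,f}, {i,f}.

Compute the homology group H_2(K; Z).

H_2 ≅ 0.

We work with the vertex ordering a < b < c < d < e < f < g < h < i < j. The simplices of K, each written with vertices in increasing order, are:

  0-simplices (10): a, b, c, d, e, f, g, h, i, j
  1-simplices (14): ad, ae, ah, bf, cd, cf, cj, dg, ei, ej, fh, fi, fj, hj
  2-simplices (2): cfj, fhj

giving chain groups C_0 ≅ Z^10, C_1 ≅ Z^14, C_2 ≅ Z^2.

The boundary map ∂_1: C_1 → C_0 sends each edge [p,q] (with p < q) to q − p. For instance
  ∂ej = j − e.
This gives a 10×14 integer matrix of rank 9; reducing to Smith normal form yields diagonal entries (1,1,1,1,1,1,1,1,1).

Boundary ∂_2: C_2 → C_1 sends each 2-simplex [p,q,r] to [q,r] − [p,r] + [p,q]. For instance
  ∂cfj = fj − cj + cf,
  ∂fhj = hj − fj + fh.
The resulting 14×2 matrix has rank 2, and its Smith normal form has invariant factors (1,1).

Now H_k = ker ∂_k / im ∂_{k+1}, so:

  H_2: rank ker ∂_2 − rank ∂_3 = (2 − 2) − 0 = 0, and there is no ∂_3, so H_2 = 0.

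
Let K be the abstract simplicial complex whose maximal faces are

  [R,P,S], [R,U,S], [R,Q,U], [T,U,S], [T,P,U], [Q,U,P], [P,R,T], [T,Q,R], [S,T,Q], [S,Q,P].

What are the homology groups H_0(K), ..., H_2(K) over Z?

K has 6 vertices, 15 edges, 10 triangles.
rank ∂_0 = 0, rank ∂_1 = 5 ⇒ b_0 = 6 − 0 − 5 = 1; all invariant factors of ∂_1 are 1 so no torsion. So H_0 = Z.
rank ∂_1 = 5, rank ∂_2 = 10 ⇒ b_1 = 15 − 5 − 10 = 0; ∂_2 has invariant factor(s) [2] giving torsion. So H_1 = Z/2Z.
rank ∂_2 = 10, rank ∂_3 = 0 ⇒ b_2 = 10 − 10 − 0 = 0. So H_2 = 0.

H_0 = Z,  H_1 = Z/2Z,  H_2 = 0.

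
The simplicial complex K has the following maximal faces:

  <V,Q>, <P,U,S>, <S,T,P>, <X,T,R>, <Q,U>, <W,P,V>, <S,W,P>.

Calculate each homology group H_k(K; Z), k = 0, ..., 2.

H_0 ≅ Z,  H_1 ≅ Z,  H_2 = 0.

Take the total order P < Q < R < S < T < U < V < W < X on the vertex set. Then K (dimension 2) consists of the simplices:

  0-simplices (9): P, Q, R, S, T, U, V, W, X
  1-simplices (14): PS, PT, PU, PV, PW, QU, QV, RT, RX, ST, SU, SW, TX, VW
  2-simplices (5): PST, PSU, PSW, PVW, RTX

giving chain groups C_0 ≅ Z^9, C_1 ≅ Z^14, C_2 ≅ Z^5.

∂_1: C_1 → C_0 sends each edge [p,q] (with p < q) to q − p.
As a 9×14 matrix over Z this has rank 8, with invariant factors (1,1,1,1,1,1,1,1).

The boundary map ∂_2: C_2 → C_1 sends each 2-simplex [p,q,r] to [q,r] − [p,r] + [p,q]. For instance
  ∂PSU = SU − PU + PS,
  ∂RTX = TX − RX + RT.
As a 14×5 matrix over Z this has rank 5, with invariant factors (1,1,1,1,1).

Computing H_k = (kernel of ∂_k) / (image of ∂_{k+1}):

  H_0: rank C_0 − rank ∂_1 = 9 − 8 = 1, and the invariant factors of ∂_1 are all 1, so H_0 = Z.
  H_1: rank ker ∂_1 − rank ∂_2 = (14 − 8) − 5 = 1, and the invariant factors of ∂_2 are all 1, so H_1 = Z.
  H_2: rank ker ∂_2 − rank ∂_3 = (5 − 5) − 0 = 0, and there is no ∂_3, so H_2 = 0.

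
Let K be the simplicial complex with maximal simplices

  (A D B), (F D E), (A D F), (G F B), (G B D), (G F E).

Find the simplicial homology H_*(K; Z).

H_0 = Z,  H_1 = Z,  H_2 = 0.

Fix the vertex order A < B < D < E < F < G and write every simplex with vertices in increasing order. Then dim K = 2 and the simplices of K are:

  0-simplices (6): A, B, D, E, F, G
  1-simplices (12): AB, AD, AF, BD, BF, BG, DE, DF, DG, EF, EG, FG
  2-simplices (6): ABD, ADF, BDG, BFG, DEF, EFG

so the chain groups are C_0 ≅ Z^6, C_1 ≅ Z^12, C_2 ≅ Z^6.

∂_1: C_1 → C_0 is given by ∂[p,q] = [q] − [p]. For instance
  ∂EF = F − E.
This gives a 6×12 integer matrix of rank 5; reducing to Smith normal form yields diagonal entries (1,1,1,1,1).

The boundary map ∂_2: C_2 → C_1 sends each 2-simplex [p,q,r] to [q,r] − [p,r] + [p,q]. For instance
  ∂EFG = FG − EG + EF,
  ∂BFG = FG − BG + BF.
The 12×6 boundary matrix has rank 6 and Smith normal form diag(1,1,1,1,1,1).

Now H_k = ker ∂_k / im ∂_{k+1}, so:

  H_0: rank C_0 − rank ∂_1 = 6 − 5 = 1, and the invariant factors of ∂_1 are all 1, so H_0 = Z.
  H_1: rank ker ∂_1 − rank ∂_2 = (12 − 5) − 6 = 1, and the invariant factors of ∂_2 are all 1, so H_1 = Z.
  H_2: rank ker ∂_2 − rank ∂_3 = (6 − 6) − 0 = 0, and there is no ∂_3, so H_2 = 0.

As a check, the Euler characteristic is 6 − 12 + 6 = 0, which agrees with 1 − 1 + 0 = 0.
(K is a triangulation of the cylinder S^1 x I.)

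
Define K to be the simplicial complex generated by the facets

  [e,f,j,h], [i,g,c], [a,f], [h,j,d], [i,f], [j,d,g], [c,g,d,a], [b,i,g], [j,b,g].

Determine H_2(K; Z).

Fix the vertex order a < b < c < d < e < f < g < h < i < j and write every simplex with vertices in increasing order. Then dim K = 3 and the simplices of K are:

  0-simplices (10): a, b, c, d, e, f, g, h, i, j
  1-simplices (22): ac, ad, af, ag, bg, bi, bj, cd, cg, ci, dg, dh, dj, ef, eh, ej, fh, fi, fj, gi, gj, hj
  2-simplices (13): acd, acg, adg, bgi, bgj, cdg, cgi, dgj, dhj, efh, efj, ehj, fhj
  3-simplices (2): acdg, efhj

giving chain groups C_0 ≅ Z^10, C_1 ≅ Z^22, C_2 ≅ Z^13, C_3 ≅ Z^2.

The boundary map ∂_1: C_1 → C_0 is given by ∂[p,q] = [q] − [p]. For instance
  ∂bg = g − b.
As a 10×22 matrix over Z this has rank 9, with invariant factors (1,1,1,1,1,1,1,1,1).

∂_2: C_2 → C_1 acts by ∂[p,q,r] = [q,r] − [p,r] + [p,q]. For instance
  ∂bgj = gj − bj + bg,
  ∂dgj = gj − dj + dg.
As a 22×13 matrix over Z this has rank 11, with invariant factors (1,1,1,1,1,1,1,1,1,1,1).

The boundary map ∂_3: C_3 → C_2 sends each 3-simplex σ to the alternating sum Σ_i (−1)^i (σ with its i-th vertex removed). For instance
  ∂acdg = cdg − adg + acg − acd,
  ∂efhj = fhj − ehj + efj − efh.
The resulting 13×2 matrix has rank 2, and its Smith normal form has invariant factors (1,1).

Now H_k = ker ∂_k / im ∂_{k+1}, so:

  H_2: rank ker ∂_2 − rank ∂_3 = (13 − 11) − 2 = 0, and the invariant factors of ∂_3 are all 1, so H_2 ≅ 0.

H_2 ≅ 0.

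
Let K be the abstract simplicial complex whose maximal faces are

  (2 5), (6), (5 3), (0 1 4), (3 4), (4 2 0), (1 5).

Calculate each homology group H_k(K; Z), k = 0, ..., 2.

H_0 = Z^2,  H_1 = Z^2,  H_2 = 0.

We work with the vertex ordering 0 < 1 < 2 < 3 < 4 < 5 < 6. The simplices of K, each written with vertices in increasing order, are:

  0-simplices (7): [0], [1], [2], [3], [4], [5], [6]
  1-simplices (9): [0,1], [0,2], [0,4], [1,4], [1,5], [2,4], [2,5], [3,4], [3,5]
  2-simplices (2): [0,1,4], [0,2,4]

so the chain groups are C_0 ≅ Z^7, C_1 ≅ Z^9, C_2 ≅ Z^2.

The boundary map ∂_1: C_1 → C_0 maps an edge to its endpoints' difference, ∂[p,q] = q − p.
As a 7×9 matrix over Z this has rank 5, with invariant factors (1,1,1,1,1).

The boundary map ∂_2: C_2 → C_1 maps a triangle to the signed sum of its edges. For instance
  ∂[0,2,4] = [2,4] − [0,4] + [0,2],
  ∂[0,1,4] = [1,4] − [0,4] + [0,1].
The 9×2 boundary matrix has rank 2 and Smith normal form diag(1,1).

Computing H_k = (kernel of ∂_k) / (image of ∂_{k+1}):

  H_0: rank C_0 − rank ∂_1 = 7 − 5 = 2, and the invariant factors of ∂_1 are all 1, so H_0 = Z^2.
  H_1: rank ker ∂_1 − rank ∂_2 = (9 − 5) − 2 = 2, and the invariant factors of ∂_2 are all 1, so H_1 = Z^2.
  H_2: rank ker ∂_2 − rank ∂_3 = (2 − 2) − 0 = 0, and there is no ∂_3, so H_2 = 0.

As a check, the Euler characteristic is 7 − 9 + 2 = 0, which agrees with 2 − 2 + 0 = 0.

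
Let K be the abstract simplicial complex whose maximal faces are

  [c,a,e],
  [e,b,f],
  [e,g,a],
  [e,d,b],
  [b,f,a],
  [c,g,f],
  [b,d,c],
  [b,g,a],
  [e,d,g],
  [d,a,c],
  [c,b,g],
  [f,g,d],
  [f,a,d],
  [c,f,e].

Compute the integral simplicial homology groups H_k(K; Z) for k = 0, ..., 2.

Take the total order a < b < c < d < e < f < g on the vertex set. Then K (dimension 2) consists of the simplices:

  0-simplices (7): a, b, c, d, e, f, g
  1-simplices (21): ab, ac, ad, ae, af, ag, bc, bd, be, bf, bg, cd, ce, cf, cg, de, df, dg, ef, eg, fg
  2-simplices (14): abf, abg, acd, ace, adf, aeg, bcd, bcg, bde, bef, cef, cfg, deg, dfg

so the chain groups are C_0 ≅ Z^7, C_1 ≅ Z^21, C_2 ≅ Z^14.

∂_1: C_1 → C_0 is given by ∂[p,q] = [q] − [p]. For instance
  ∂ef = f − e.
This gives a 7×21 integer matrix of rank 6; reducing to Smith normal form yields diagonal entries (1,1,1,1,1,1).

∂_2: C_2 → C_1 acts by ∂[p,q,r] = [q,r] − [p,r] + [p,q]. For instance
  ∂cef = ef − cf + ce,
  ∂deg = eg − dg + de.
The 21×14 boundary matrix has rank 13 and Smith normal form diag(1,1,1,1,1,1,1,1,1,1,1,1,1).

Computing H_k = (kernel of ∂_k) / (image of ∂_{k+1}):

  H_0: rank C_0 − rank ∂_1 = 7 − 6 = 1, and the invariant factors of ∂_1 are all 1, so H_0 = Z.
  H_1: rank ker ∂_1 − rank ∂_2 = (21 − 6) − 13 = 2, and the invariant factors of ∂_2 are all 1, so H_1 = Z^2.
  H_2: rank ker ∂_2 − rank ∂_3 = (14 − 13) − 0 = 1, and there is no ∂_3, so H_2 = Z.

H_0 = Z,  H_1 = Z^2,  H_2 = Z.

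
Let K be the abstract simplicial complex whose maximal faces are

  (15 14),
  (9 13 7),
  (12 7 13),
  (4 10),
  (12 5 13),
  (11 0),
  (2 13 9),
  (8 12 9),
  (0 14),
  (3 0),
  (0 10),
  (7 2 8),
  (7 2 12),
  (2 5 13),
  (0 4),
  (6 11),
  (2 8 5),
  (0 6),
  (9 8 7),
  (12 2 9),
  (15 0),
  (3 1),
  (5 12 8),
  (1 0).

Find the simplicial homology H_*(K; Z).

Take the total order 0 < 1 < 2 < 3 < 4 < 5 < 6 < 7 < 8 < 9 < 10 < 11 < 12 < 13 < 14 < 15 on the vertex set. Then K (dimension 2) consists of the simplices:

  0-simplices (16): [0], [1], [2], [3], [4], [5], [6], [7], [8], [9], [10], [11], [12], [13], [14], [15]
  1-simplices (30): (30 of them)
  2-simplices (12): [2,5,8], [2,5,13], [2,7,8], [2,7,12], [2,9,12], [2,9,13], [5,8,12], [5,12,13], [7,8,9], [7,9,13], [7,12,13], [8,9,12]

Hence C_0 ≅ Z^16, C_1 ≅ Z^30, C_2 ≅ Z^12.

∂_1: C_1 → C_0 is given by ∂[p,q] = [q] − [p].
As a 16×30 matrix over Z this has rank 14, with invariant factors (1,1,1,1,1,1,1,1,1,1,1,1,1,1).

The boundary map ∂_2: C_2 → C_1 sends each 2-simplex [p,q,r] to [q,r] − [p,r] + [p,q]. For instance
  ∂[2,9,13] = [9,13] − [2,13] + [2,9],
  ∂[7,12,13] = [12,13] − [7,13] + [7,12].
This gives a 30×12 integer matrix of rank 12; reducing to Smith normal form yields diagonal entries (1,1,1,1,1,1,1,1,1,1,1,2).

Now H_k = ker ∂_k / im ∂_{k+1}, so:

  H_0: rank C_0 − rank ∂_1 = 16 − 14 = 2, and the invariant factors of ∂_1 are all 1, so H_0 ≅ Z^2.
  H_1: rank ker ∂_1 − rank ∂_2 = (30 − 14) − 12 = 4, and ∂_2 has invariant factor 2 > 1, so H_1 ≅ Z^4 ⊕ Z/2.
  H_2: rank ker ∂_2 − rank ∂_3 = (12 − 12) − 0 = 0, and there is no ∂_3, so H_2 ≅ 0.

As a check, the Euler characteristic is 16 − 30 + 12 = -2, which agrees with 2 − 4 + 0 = -2.

H_0 = Z^2,  H_1 = Z^4 ⊕ Z/2,  H_2 = 0.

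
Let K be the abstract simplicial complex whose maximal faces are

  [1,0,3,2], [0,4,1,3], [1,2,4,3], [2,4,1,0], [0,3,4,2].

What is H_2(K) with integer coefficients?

Order the vertices as 0 < 1 < 2 < 3 < 4. Listing each simplex with vertices in this order, K has dimension 3 with simplices:

  0-simplices (5): [0], [1], [2], [3], [4]
  1-simplices (10): [0,1], [0,2], [0,3], [0,4], [1,2], [1,3], [1,4], [2,3], [2,4], [3,4]
  2-simplices (10): [0,1,2], [0,1,3], [0,1,4], [0,2,3], [0,2,4], [0,3,4], [1,2,3], [1,2,4], [1,3,4], [2,3,4]
  3-simplices (5): [0,1,2,3], [0,1,2,4], [0,1,3,4], [0,2,3,4], [1,2,3,4]

so the chain groups are C_0 ≅ Z^5, C_1 ≅ Z^10, C_2 ≅ Z^10, C_3 ≅ Z^5.

The boundary map ∂_1: C_1 → C_0 is given by ∂[p,q] = [q] − [p]. For instance
  ∂[3,4] = [4] − [3].
As a 5×10 matrix over Z this has rank 4, with invariant factors (1,1,1,1).

Boundary ∂_2: C_2 → C_1 sends each 2-simplex [p,q,r] to [q,r] − [p,r] + [p,q]. For instance
  ∂[2,3,4] = [3,4] − [2,4] + [2,3],
  ∂[0,1,4] = [1,4] − [0,4] + [0,1].
This gives a 10×10 integer matrix of rank 6; reducing to Smith normal form yields diagonal entries (1,1,1,1,1,1).

∂_3: C_3 → C_2 sends each 3-simplex σ to the alternating sum Σ_i (−1)^i (σ with its i-th vertex removed). For instance
  ∂[0,2,3,4] = [2,3,4] − [0,3,4] + [0,2,4] − [0,2,3],
  ∂[0,1,3,4] = [1,3,4] − [0,3,4] + [0,1,4] − [0,1,3].
The resulting 10×5 matrix has rank 4, and its Smith normal form has invariant factors (1,1,1,1).

Computing H_k = (kernel of ∂_k) / (image of ∂_{k+1}):

  H_2: rank ker ∂_2 − rank ∂_3 = (10 − 6) − 4 = 0, and the invariant factors of ∂_3 are all 1, so H_2 = 0.

(K is a triangulation of the 3-sphere S^3.)

H_2 = 0.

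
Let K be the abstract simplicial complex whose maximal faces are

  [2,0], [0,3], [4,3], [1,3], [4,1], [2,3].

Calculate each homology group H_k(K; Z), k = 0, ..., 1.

H_0 = Z,  H_1 = Z^2.

We work with the vertex ordering 0 < 1 < 2 < 3 < 4. The simplices of K, each written with vertices in increasing order, are:

  0-simplices (5): [0], [1], [2], [3], [4]
  1-simplices (6): [0,2], [0,3], [1,3], [1,4], [2,3], [3,4]

Hence C_0 ≅ Z^5, C_1 ≅ Z^6.

Boundary ∂_1: C_1 → C_0 maps an edge to its endpoints' difference, ∂[p,q] = q − p. For instance
  ∂[0,3] = [3] − [0].
The 5×6 boundary matrix has rank 4 and Smith normal form diag(1,1,1,1).

Now H_k = ker ∂_k / im ∂_{k+1}, so:

  H_0: rank C_0 − rank ∂_1 = 5 − 4 = 1, and the invariant factors of ∂_1 are all 1, so H_0 ≅ Z.
  H_1: rank ker ∂_1 − rank ∂_2 = (6 − 4) − 0 = 2, and there is no ∂_2, so H_1 ≅ Z^2.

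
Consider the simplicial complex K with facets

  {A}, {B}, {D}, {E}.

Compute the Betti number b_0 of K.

b_0 = 4.

Take the total order A < B < D < E on the vertex set. Then K (dimension 0) consists of the simplices:

  0-simplices (4): A, B, D, E

Hence C_0 ≅ Z^4.

Reading off H_k = ker ∂_k / im ∂_{k+1}:

  H_0: rank C_0 − rank ∂_1 = 4 − 0 = 4, and there is no ∂_1, so H_0 = Z^4.

Hence the Betti numbers are b_0 = 4.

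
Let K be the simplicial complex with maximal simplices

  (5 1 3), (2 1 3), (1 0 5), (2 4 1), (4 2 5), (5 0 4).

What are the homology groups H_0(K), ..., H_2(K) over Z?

H_0 = Z,  H_1 = Z,  H_2 = 0.

We work with the vertex ordering 0 < 1 < 2 < 3 < 4 < 5. The simplices of K, each written with vertices in increasing order, are:

  0-simplices (6): [0], [1], [2], [3], [4], [5]
  1-simplices (12): [0,1], [0,4], [0,5], [1,2], [1,3], [1,4], [1,5], [2,3], [2,4], [2,5], [3,5], [4,5]
  2-simplices (6): [0,1,5], [0,4,5], [1,2,3], [1,2,4], [1,3,5], [2,4,5]

Hence C_0 ≅ Z^6, C_1 ≅ Z^12, C_2 ≅ Z^6.

Boundary ∂_1: C_1 → C_0 is given by ∂[p,q] = [q] − [p]. For instance
  ∂[2,5] = [5] − [2].
This gives a 6×12 integer matrix of rank 5; reducing to Smith normal form yields diagonal entries (1,1,1,1,1).

The boundary map ∂_2: C_2 → C_1 acts by ∂[p,q,r] = [q,r] − [p,r] + [p,q]. For instance
  ∂[2,4,5] = [4,5] − [2,5] + [2,4],
  ∂[1,3,5] = [3,5] − [1,5] + [1,3].
This gives a 12×6 integer matrix of rank 6; reducing to Smith normal form yields diagonal entries (1,1,1,1,1,1).

Now H_k = ker ∂_k / im ∂_{k+1}, so:

  H_0: rank C_0 − rank ∂_1 = 6 − 5 = 1, and the invariant factors of ∂_1 are all 1, so H_0 = Z.
  H_1: rank ker ∂_1 − rank ∂_2 = (12 − 5) − 6 = 1, and the invariant factors of ∂_2 are all 1, so H_1 = Z.
  H_2: rank ker ∂_2 − rank ∂_3 = (6 − 6) − 0 = 0, and there is no ∂_3, so H_2 = 0.

(K is a triangulation of the cylinder S^1 x I.)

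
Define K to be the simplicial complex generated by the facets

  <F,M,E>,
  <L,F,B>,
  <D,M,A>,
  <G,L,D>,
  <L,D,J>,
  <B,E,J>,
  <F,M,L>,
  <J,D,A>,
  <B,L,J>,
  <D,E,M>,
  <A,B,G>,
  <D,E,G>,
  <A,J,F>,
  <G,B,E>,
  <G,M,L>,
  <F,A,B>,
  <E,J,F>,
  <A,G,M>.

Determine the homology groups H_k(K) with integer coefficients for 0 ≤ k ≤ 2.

Take the total order A < B < D < E < F < G < J < L < M on the vertex set. Then K (dimension 2) consists of the simplices:

  0-simplices (9): A, B, D, E, F, G, J, L, M
  1-simplices (27): AB, AD, AF, AG, AJ, AM, BE, BF, BG, BJ, BL, DE, DG, DJ, DL, DM, EF, EG, EJ, EM, FJ, FL, FM, GL, GM, JL, LM
  2-simplices (18): ABF, ABG, ADJ, ADM, AFJ, AGM, BEG, BEJ, BFL, BJL, DEG, DEM, DGL, DJL, EFJ, EFM, FLM, GLM

Hence C_0 ≅ Z^9, C_1 ≅ Z^27, C_2 ≅ Z^18.

The boundary map ∂_1: C_1 → C_0 maps an edge to its endpoints' difference, ∂[p,q] = q − p.
This gives a 9×27 integer matrix of rank 8; reducing to Smith normal form yields diagonal entries (1,1,1,1,1,1,1,1).

Boundary ∂_2: C_2 → C_1 acts by ∂[p,q,r] = [q,r] − [p,r] + [p,q]. For instance
  ∂GLM = LM − GM + GL,
  ∂ADJ = DJ − AJ + AD.
The 27×18 boundary matrix has rank 18 and Smith normal form diag(1,1,1,1,1,1,1,1,1,1,1,1,1,1,1,1,1,2).

Computing H_k = (kernel of ∂_k) / (image of ∂_{k+1}):

  H_0: rank C_0 − rank ∂_1 = 9 − 8 = 1, and the invariant factors of ∂_1 are all 1, so H_0 ≅ Z.
  H_1: rank ker ∂_1 − rank ∂_2 = (27 − 8) − 18 = 1, and ∂_2 has invariant factor 2 > 1, so H_1 ≅ Z ⊕ Z/2.
  H_2: rank ker ∂_2 − rank ∂_3 = (18 − 18) − 0 = 0, and there is no ∂_3, so H_2 ≅ 0.

As a check, the Euler characteristic is 9 − 27 + 18 = 0, which agrees with 1 − 1 + 0 = 0.
(K is a triangulation of the Klein bottle.)

H_0 = Z,  H_1 = Z ⊕ Z/2,  H_2 = 0.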